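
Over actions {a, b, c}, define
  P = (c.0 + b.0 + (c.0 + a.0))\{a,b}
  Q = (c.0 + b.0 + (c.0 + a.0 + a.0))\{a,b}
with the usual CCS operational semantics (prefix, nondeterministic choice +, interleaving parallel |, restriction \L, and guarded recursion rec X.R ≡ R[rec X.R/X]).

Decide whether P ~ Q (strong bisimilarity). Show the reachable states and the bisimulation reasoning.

P's transition system — 2 states:
  p0 = (c.0 + b.0 + (c.0 + a.0))\{a,b} :: =c=> p1
  p1 = 0\{a,b} :: (no moves)
Q's transition system — 2 states:
  q0 = (c.0 + b.0 + (c.0 + a.0 + a.0))\{a,b} :: =c=> q1
  q1 = 0\{a,b} :: (no moves)
Partition-refinement fixed point:
  B0 = {p0, q0}
  B1 = {p1, q1}
p0 ∈ B0, q0 ∈ B0 → same block

YES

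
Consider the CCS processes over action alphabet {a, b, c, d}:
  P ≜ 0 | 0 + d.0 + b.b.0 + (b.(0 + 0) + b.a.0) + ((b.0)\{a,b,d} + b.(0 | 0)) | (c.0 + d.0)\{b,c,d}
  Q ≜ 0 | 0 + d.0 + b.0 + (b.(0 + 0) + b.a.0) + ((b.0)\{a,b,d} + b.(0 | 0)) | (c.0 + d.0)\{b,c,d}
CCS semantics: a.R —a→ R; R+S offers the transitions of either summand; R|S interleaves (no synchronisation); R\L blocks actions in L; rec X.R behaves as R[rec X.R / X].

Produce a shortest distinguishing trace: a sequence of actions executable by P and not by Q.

bb

LTS(P): 6 reachable states
  u0 = 0 | 0 + d.0 + b.b.0 + (b.(0 + 0) + b.a.0) + ((b.0)\{a,b,d} + b.(0 | 0)) | (c.0 + d.0)\{b,c,d} | -b-> u1, -b-> u2, -b-> u3, -b-> u4, -d-> u5
  u1 = 0 + 0 | (no moves)
  u2 = 0 | 0 | (c.0 + d.0)\{b,c,d} | (no moves)
  u3 = a.0 | -a-> u5
  u4 = b.0 | -b-> u5
  u5 = 0 | (no moves)
LTS(Q): 5 reachable states
  v0 = 0 | 0 + d.0 + b.0 + (b.(0 + 0) + b.a.0) + ((b.0)\{a,b,d} + b.(0 | 0)) | (c.0 + d.0)\{b,c,d} | -b-> v1, -b-> v2, -b-> v3, -b-> v4, -d-> v1
  v1 = 0 | (no moves)
  v2 = 0 + 0 | (no moves)
  v3 = 0 | 0 | (c.0 + d.0)\{b,c,d} | (no moves)
  v4 = a.0 | -a-> v1
Trace ⟨bb⟩ through P, begin at {u0}:
  [1] b ⇒ {u1, u2, u3, u4}
  [2] b ⇒ {u5}
  P completes σ.
Trace ⟨bb⟩ through Q, begin at {v0}:
  [1] b ⇒ {v1, v2, v3, v4}
  [2] b ⇒ no successor for Q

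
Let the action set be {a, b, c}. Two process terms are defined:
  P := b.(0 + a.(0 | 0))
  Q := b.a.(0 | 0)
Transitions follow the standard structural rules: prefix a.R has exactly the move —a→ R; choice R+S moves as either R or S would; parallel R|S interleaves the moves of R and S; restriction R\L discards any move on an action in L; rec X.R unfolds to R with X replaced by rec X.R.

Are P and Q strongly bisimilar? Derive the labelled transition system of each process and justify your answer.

Reachable graph of P (3 states):
  u0 = b.(0 + a.(0 | 0)) :: —b→ u1
  u1 = 0 + a.(0 | 0) :: —a→ u2
  u2 = 0 | 0 :: deadlocked
Reachable graph of Q (3 states):
  v0 = b.a.(0 | 0) :: —b→ v1
  v1 = a.(0 | 0) :: —a→ v2
  v2 = 0 | 0 :: deadlocked
Partition-refinement fixed point:
  B0 = {u0, v0}
  B1 = {u1, v1}
  B2 = {u2, v2}
u0 ∈ B0, v0 ∈ B0 → same block

P ~ Q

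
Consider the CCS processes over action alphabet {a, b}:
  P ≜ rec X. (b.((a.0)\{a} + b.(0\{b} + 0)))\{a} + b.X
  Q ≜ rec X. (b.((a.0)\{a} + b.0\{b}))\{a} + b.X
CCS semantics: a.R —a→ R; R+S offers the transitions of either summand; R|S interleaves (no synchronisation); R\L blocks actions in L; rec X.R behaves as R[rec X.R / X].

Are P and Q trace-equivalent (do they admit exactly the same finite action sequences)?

LTS(P): 3 reachable states
  u0 = rec X. (b.((a.0)\{a} + b.(0\{b} + 0)))\{a} + b.X ⊢ -b-> u0, -b-> u1
  u1 = ((a.0)\{a} + b.(0\{b} + 0))\{a} ⊢ -b-> u2
  u2 = (0\{b} + 0)\{a} ⊢ stopped
LTS(Q): 3 reachable states
  v0 = rec X. (b.((a.0)\{a} + b.0\{b}))\{a} + b.X ⊢ -b-> v0, -b-> v1
  v1 = ((a.0)\{a} + b.0\{b})\{a} ⊢ -b-> v2
  v2 = 0\{b}\{a} ⊢ stopped
Bisimilarity quotient blocks:
  B0 = {u0, v0}
  B1 = {u1, v1}
  B2 = {u2, v2}
u0 ∈ B0, v0 ∈ B0 → same block
Bisimilar ⇒ trace-equivalent.

traces(P) = traces(Q)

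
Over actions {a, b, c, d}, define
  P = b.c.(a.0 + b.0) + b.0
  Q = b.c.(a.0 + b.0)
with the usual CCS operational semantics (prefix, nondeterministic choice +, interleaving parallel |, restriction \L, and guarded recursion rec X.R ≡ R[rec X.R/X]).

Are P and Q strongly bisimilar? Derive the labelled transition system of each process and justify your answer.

P's transition system — 4 states:
  u0 = b.c.(a.0 + b.0) + b.0 → -b-> u1, -b-> u2
  u1 = 0 → (no moves)
  u2 = c.(a.0 + b.0) → -c-> u3
  u3 = a.0 + b.0 → -a-> u1, -b-> u1
Q's transition system — 4 states:
  v0 = b.c.(a.0 + b.0) → -b-> v1
  v1 = c.(a.0 + b.0) → -c-> v2
  v2 = a.0 + b.0 → -a-> v3, -b-> v3
  v3 = 0 → (no moves)
Partition-refinement fixed point:
  B0 = {u0}
  B1 = {u2, v1}
  B2 = {u3, v2}
  B3 = {u1, v3}
  B4 = {v0}
u0 ∈ B0, v0 ∈ B4 → different blocks

NO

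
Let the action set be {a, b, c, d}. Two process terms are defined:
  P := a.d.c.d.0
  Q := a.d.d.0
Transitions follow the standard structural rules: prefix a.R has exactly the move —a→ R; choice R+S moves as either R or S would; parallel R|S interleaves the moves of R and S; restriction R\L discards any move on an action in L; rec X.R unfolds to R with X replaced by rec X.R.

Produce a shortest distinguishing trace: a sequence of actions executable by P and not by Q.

LTS(P): 5 reachable states
  s0 = a.d.c.d.0 ⊢ —a→ s1
  s1 = d.c.d.0 ⊢ —d→ s2
  s2 = c.d.0 ⊢ —c→ s3
  s3 = d.0 ⊢ —d→ s4
  s4 = 0 ⊢ ∅
LTS(Q): 4 reachable states
  t0 = a.d.d.0 ⊢ —a→ t1
  t1 = d.d.0 ⊢ —d→ t2
  t2 = d.0 ⊢ —d→ t3
  t3 = 0 ⊢ ∅
Executing adc from P (initial set {s0}):
  [1] a ⇒ {s1}
  [2] d ⇒ {s2}
  [3] c ⇒ {s3}
  ✓ P
Executing adc from Q (initial set {t0}):
  [1] a ⇒ {t1}
  [2] d ⇒ {t2}
  [3] c ⇒ no successor for Q

adc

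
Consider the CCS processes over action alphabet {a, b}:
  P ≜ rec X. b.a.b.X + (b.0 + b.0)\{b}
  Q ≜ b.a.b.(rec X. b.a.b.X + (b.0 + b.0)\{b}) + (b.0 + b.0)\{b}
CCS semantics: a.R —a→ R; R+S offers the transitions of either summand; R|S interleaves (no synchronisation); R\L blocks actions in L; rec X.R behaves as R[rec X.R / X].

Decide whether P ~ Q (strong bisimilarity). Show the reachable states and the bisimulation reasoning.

P ~ Q

LTS(P): 3 reachable states
  m0 = rec X. b.a.b.X + (b.0 + b.0)\{b} :: -b-> m1
  m1 = a.b.(rec X. b.a.b.X + (b.0 + b.0)\{b}) :: -a-> m2
  m2 = b.(rec X. b.a.b.X + (b.0 + b.0)\{b}) :: -b-> m0
LTS(Q): 4 reachable states
  n0 = b.a.b.(rec X. b.a.b.X + (b.0 + b.0)\{b}) + (b.0 + b.0)\{b} :: -b-> n1
  n1 = a.b.(rec X. b.a.b.X + (b.0 + b.0)\{b}) :: -a-> n2
  n2 = b.(rec X. b.a.b.X + (b.0 + b.0)\{b}) :: -b-> n3
  n3 = rec X. b.a.b.X + (b.0 + b.0)\{b} :: -b-> n1
Partition-refinement fixed point:
  B0 = {m0, n0, n3}
  B1 = {m1, n1}
  B2 = {m2, n2}
m0 ∈ B0, n0 ∈ B0 → same block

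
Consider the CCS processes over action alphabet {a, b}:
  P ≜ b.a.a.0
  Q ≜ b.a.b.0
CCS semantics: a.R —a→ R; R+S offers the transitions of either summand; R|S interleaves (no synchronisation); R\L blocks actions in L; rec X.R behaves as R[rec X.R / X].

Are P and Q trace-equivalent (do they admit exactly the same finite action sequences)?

P's transition system — 4 states:
  p0 = b.a.a.0 has moves —b→ p1
  p1 = a.a.0 has moves —a→ p2
  p2 = a.0 has moves —a→ p3
  p3 = 0 has moves ·
Q's transition system — 4 states:
  q0 = b.a.b.0 has moves —b→ q1
  q1 = a.b.0 has moves —a→ q2
  q2 = b.0 has moves —b→ q3
  q3 = 0 has moves ·
Trace ⟨baa⟩ through P, begin at {p0}:
  [1] b ⇒ {p1}
  [2] a ⇒ {p2}
  [3] a ⇒ {p3}
  — P admits the full trace.
Trace ⟨baa⟩ through Q, begin at {q0}:
  [1] b ⇒ {q1}
  [2] a ⇒ {q2}
  [3] a ⇒ ∅  — Q cannot continue

trace-distinct — witness ⟨baa⟩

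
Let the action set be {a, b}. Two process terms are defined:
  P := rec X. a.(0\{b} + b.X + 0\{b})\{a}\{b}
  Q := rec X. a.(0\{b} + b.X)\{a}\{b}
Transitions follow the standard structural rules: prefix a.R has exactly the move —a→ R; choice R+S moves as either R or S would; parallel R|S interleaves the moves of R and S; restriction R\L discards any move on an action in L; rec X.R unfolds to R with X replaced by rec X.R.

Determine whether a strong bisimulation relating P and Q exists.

bisimilar

LTS(P): 2 reachable states
  u0 = rec X. a.(0\{b} + b.X + 0\{b})\{a}\{b} ⊢ -a-> u1
  u1 = (0\{b} + b.(rec X. a.(0\{b} + b.X + 0\{b})\{a}\{b}) + 0\{b})\{a}\{b} ⊢ ·
LTS(Q): 2 reachable states
  v0 = rec X. a.(0\{b} + b.X)\{a}\{b} ⊢ -a-> v1
  v1 = (0\{b} + b.(rec X. a.(0\{b} + b.X)\{a}\{b}))\{a}\{b} ⊢ ·
Bisimilarity quotient blocks:
  B0 = {u0, v0}
  B1 = {u1, v1}
u0 ∈ B0, v0 ∈ B0 → same block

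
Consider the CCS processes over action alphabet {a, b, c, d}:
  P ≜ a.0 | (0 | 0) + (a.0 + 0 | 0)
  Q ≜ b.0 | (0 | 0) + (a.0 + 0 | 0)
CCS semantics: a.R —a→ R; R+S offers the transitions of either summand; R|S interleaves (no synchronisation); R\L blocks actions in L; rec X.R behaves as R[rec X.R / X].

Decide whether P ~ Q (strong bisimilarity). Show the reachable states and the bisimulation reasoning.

Reachable graph of P (3 states):
  m0 = a.0 | (0 | 0) + (a.0 + 0 | 0) → --a--▸ m1, --a--▸ m2
  m1 = 0 → deadlocked
  m2 = 0 | (0 | 0) → deadlocked
Reachable graph of Q (3 states):
  n0 = b.0 | (0 | 0) + (a.0 + 0 | 0) → --a--▸ n1, --b--▸ n2
  n1 = 0 → deadlocked
  n2 = 0 | (0 | 0) → deadlocked
Bisimilarity quotient blocks:
  B0 = {m0}
  B1 = {m1, m2, n1, n2}
  B2 = {n0}
m0 ∈ B0, n0 ∈ B2 → different blocks

not bisimilar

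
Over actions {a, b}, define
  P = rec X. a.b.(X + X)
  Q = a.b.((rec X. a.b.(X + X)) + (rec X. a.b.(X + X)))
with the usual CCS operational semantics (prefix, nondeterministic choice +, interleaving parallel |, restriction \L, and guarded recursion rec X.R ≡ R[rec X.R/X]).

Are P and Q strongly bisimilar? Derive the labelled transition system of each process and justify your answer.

LTS(P): 3 reachable states
  p0 = rec X. a.b.(X + X) | -a-> p1
  p1 = b.((rec X. a.b.(X + X)) + (rec X. a.b.(X + X))) | -b-> p2
  p2 = (rec X. a.b.(X + X)) + (rec X. a.b.(X + X)) | -a-> p1
LTS(Q): 3 reachable states
  q0 = a.b.((rec X. a.b.(X + X)) + (rec X. a.b.(X + X))) | -a-> q1
  q1 = b.((rec X. a.b.(X + X)) + (rec X. a.b.(X + X))) | -b-> q2
  q2 = (rec X. a.b.(X + X)) + (rec X. a.b.(X + X)) | -a-> q1
Partition-refinement fixed point:
  B0 = {p0, p2, q0, q2}
  B1 = {p1, q1}
p0 ∈ B0, q0 ∈ B0 → same block

P ~ Q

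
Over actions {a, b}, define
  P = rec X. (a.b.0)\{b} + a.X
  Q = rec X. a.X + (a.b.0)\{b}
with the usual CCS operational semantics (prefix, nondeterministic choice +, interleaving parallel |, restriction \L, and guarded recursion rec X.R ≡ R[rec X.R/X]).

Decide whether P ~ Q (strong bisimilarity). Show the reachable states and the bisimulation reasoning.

Reachable graph of P (2 states):
  u0 = rec X. (a.b.0)\{b} + a.X has moves -a-> u0, -a-> u1
  u1 = (b.0)\{b} has moves ·
Reachable graph of Q (2 states):
  v0 = rec X. a.X + (a.b.0)\{b} has moves -a-> v0, -a-> v1
  v1 = (b.0)\{b} has moves ·
Partition-refinement fixed point:
  B0 = {u0, v0}
  B1 = {u1, v1}
u0 ∈ B0, v0 ∈ B0 → same block

P ~ Q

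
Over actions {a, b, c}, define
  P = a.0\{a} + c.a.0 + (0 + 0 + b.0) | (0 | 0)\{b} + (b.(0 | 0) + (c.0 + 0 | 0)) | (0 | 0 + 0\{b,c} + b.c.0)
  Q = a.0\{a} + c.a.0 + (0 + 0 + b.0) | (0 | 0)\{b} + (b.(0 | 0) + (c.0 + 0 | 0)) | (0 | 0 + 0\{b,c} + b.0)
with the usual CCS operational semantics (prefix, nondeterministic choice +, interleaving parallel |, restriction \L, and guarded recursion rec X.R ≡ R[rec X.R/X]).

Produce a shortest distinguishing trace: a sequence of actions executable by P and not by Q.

bbc

P's transition system — 13 states:
  u0 = a.0\{a} + c.a.0 + (0 + 0 + b.0) | (0 | 0)\{b} + (b.(0 | 0) + (c.0 + 0 | 0)) | (0 | 0 + 0\{b,c} + b.c.0) has moves --a--▸ u1, --b--▸ u2, --b--▸ u3, --b--▸ u4, --c--▸ u5, --c--▸ u6
  u1 = 0\{a} has moves (no moves)
  u2 = (b.(0 | 0) + (c.0 + 0 | 0)) | c.0 has moves --b--▸ u7, --c--▸ u8, --c--▸ u9
  u3 = 0 | (0 | 0)\{b} has moves (no moves)
  u4 = 0 | 0 | (0 | 0 + 0\{b,c} + b.c.0) has moves --b--▸ u7
  u5 = 0 | (0 | 0 + 0\{b,c} + b.c.0) has moves --b--▸ u9
  u6 = a.0 has moves --a--▸ u10
  u7 = 0 | 0 | c.0 has moves --c--▸ u11
  u8 = (b.(0 | 0) + (c.0 + 0 | 0)) | 0 has moves --b--▸ u11, --c--▸ u12
  u9 = 0 | c.0 has moves --c--▸ u12
  u10 = 0 has moves (no moves)
  u11 = 0 | 0 | 0 has moves (no moves)
  u12 = 0 | 0 has moves (no moves)
Q's transition system — 10 states:
  v0 = a.0\{a} + c.a.0 + (0 + 0 + b.0) | (0 | 0)\{b} + (b.(0 | 0) + (c.0 + 0 | 0)) | (0 | 0 + 0\{b,c} + b.0) has moves --a--▸ v1, --b--▸ v2, --b--▸ v3, --b--▸ v4, --c--▸ v5, --c--▸ v6
  v1 = 0\{a} has moves (no moves)
  v2 = (b.(0 | 0) + (c.0 + 0 | 0)) | 0 has moves --b--▸ v7, --c--▸ v8
  v3 = 0 | (0 | 0)\{b} has moves (no moves)
  v4 = 0 | 0 | (0 | 0 + 0\{b,c} + b.0) has moves --b--▸ v7
  v5 = 0 | (0 | 0 + 0\{b,c} + b.0) has moves --b--▸ v8
  v6 = a.0 has moves --a--▸ v9
  v7 = 0 | 0 | 0 has moves (no moves)
  v8 = 0 | 0 has moves (no moves)
  v9 = 0 has moves (no moves)
Executing bbc from P (initial set {u0}):
  [1] b ⇒ {u2, u3, u4}
  [2] b ⇒ {u7}
  [3] c ⇒ {u11}
  P completes σ.
Executing bbc from Q (initial set {v0}):
  [1] b ⇒ {v2, v3, v4}
  [2] b ⇒ {v7}
  [3] c ⇒ ∅ (Q stuck)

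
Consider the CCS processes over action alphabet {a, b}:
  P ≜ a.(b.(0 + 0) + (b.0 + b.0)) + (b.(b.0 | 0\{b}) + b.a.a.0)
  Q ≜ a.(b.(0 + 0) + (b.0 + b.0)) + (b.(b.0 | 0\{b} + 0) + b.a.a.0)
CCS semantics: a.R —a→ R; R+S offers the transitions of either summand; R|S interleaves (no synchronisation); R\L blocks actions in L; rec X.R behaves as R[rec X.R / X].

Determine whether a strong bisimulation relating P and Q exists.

bisimilar

LTS(P): 8 reachable states
  s0 = a.(b.(0 + 0) + (b.0 + b.0)) + (b.(b.0 | 0\{b}) + b.a.a.0) | —a→ s1, —b→ s2, —b→ s3
  s1 = b.(0 + 0) + (b.0 + b.0) | —b→ s4, —b→ s5
  s2 = a.a.0 | —a→ s6
  s3 = b.0 | 0\{b} | —b→ s7
  s4 = 0 | ·
  s5 = 0 + 0 | ·
  s6 = a.0 | —a→ s4
  s7 = 0 | 0\{b} | ·
LTS(Q): 8 reachable states
  t0 = a.(b.(0 + 0) + (b.0 + b.0)) + (b.(b.0 | 0\{b} + 0) + b.a.a.0) | —a→ t1, —b→ t2, —b→ t3
  t1 = b.(0 + 0) + (b.0 + b.0) | —b→ t4, —b→ t5
  t2 = a.a.0 | —a→ t6
  t3 = b.0 | 0\{b} + 0 | —b→ t7
  t4 = 0 | ·
  t5 = 0 + 0 | ·
  t6 = a.0 | —a→ t4
  t7 = 0 | 0\{b} | ·
Partition-refinement fixed point:
  B0 = {s0, t0}
  B1 = {s1, s3, t1, t3}
  B2 = {s4, s5, s7, t4, t5, t7}
  B3 = {s2, t2}
  B4 = {s6, t6}
s0 ∈ B0, t0 ∈ B0 → same block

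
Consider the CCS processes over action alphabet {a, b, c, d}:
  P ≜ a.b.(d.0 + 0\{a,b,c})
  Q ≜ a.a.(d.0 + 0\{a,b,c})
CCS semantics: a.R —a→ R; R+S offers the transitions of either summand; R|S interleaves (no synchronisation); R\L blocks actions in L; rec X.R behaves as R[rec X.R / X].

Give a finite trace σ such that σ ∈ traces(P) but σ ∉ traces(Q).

P's transition system — 4 states:
  m0 = a.b.(d.0 + 0\{a,b,c}) :: =a=> m1
  m1 = b.(d.0 + 0\{a,b,c}) :: =b=> m2
  m2 = d.0 + 0\{a,b,c} :: =d=> m3
  m3 = 0 :: deadlocked
Q's transition system — 4 states:
  n0 = a.a.(d.0 + 0\{a,b,c}) :: =a=> n1
  n1 = a.(d.0 + 0\{a,b,c}) :: =a=> n2
  n2 = d.0 + 0\{a,b,c} :: =d=> n3
  n3 = 0 :: deadlocked
Run σ = ⟨ab⟩ on P: start {m0}
  after a @ step 1: {m1}
  after b @ step 2: {m2}
  ✓ P
Run σ = ⟨ab⟩ on Q: start {n0}
  after a @ step 1: {n1}
  after b @ step 2: ∅  — Q cannot continue

ab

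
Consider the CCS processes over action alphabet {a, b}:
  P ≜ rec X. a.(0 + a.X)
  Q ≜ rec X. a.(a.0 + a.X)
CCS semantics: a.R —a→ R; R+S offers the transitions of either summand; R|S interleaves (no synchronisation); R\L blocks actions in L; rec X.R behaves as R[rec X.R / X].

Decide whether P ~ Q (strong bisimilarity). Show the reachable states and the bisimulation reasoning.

P ≁ Q

Reachable graph of P (2 states):
  s0 = rec X. a.(0 + a.X) ⊢ -a-> s1
  s1 = 0 + a.(rec X. a.(0 + a.X)) ⊢ -a-> s0
Reachable graph of Q (3 states):
  t0 = rec X. a.(a.0 + a.X) ⊢ -a-> t1
  t1 = a.0 + a.(rec X. a.(a.0 + a.X)) ⊢ -a-> t0, -a-> t2
  t2 = 0 ⊢ ∅
Partition-refinement fixed point:
  B0 = {s0, s1}
  B1 = {t0}
  B2 = {t1}
  B3 = {t2}
s0 ∈ B0, t0 ∈ B1 → different blocks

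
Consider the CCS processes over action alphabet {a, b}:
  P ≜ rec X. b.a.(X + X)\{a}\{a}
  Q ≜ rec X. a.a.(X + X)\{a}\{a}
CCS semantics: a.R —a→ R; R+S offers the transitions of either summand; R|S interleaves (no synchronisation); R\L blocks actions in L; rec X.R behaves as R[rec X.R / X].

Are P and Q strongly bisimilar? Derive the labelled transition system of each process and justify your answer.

NO

LTS(P): 4 reachable states
  u0 = rec X. b.a.(X + X)\{a}\{a} ⊢ =b=> u1
  u1 = a.((rec X. b.a.(X + X)\{a}\{a}) + (rec X. b.a.(X + X)\{a}\{a}))\{a}\{a} ⊢ =a=> u2
  u2 = ((rec X. b.a.(X + X)\{a}\{a}) + (rec X. b.a.(X + X)\{a}\{a}))\{a}\{a} ⊢ =b=> u3
  u3 = (a.((rec X. b.a.(X + X)\{a}\{a}) + (rec X. b.a.(X + X)\{a}\{a}))\{a}\{a})\{a}\{a} ⊢ ∅
LTS(Q): 3 reachable states
  v0 = rec X. a.a.(X + X)\{a}\{a} ⊢ =a=> v1
  v1 = a.((rec X. a.a.(X + X)\{a}\{a}) + (rec X. a.a.(X + X)\{a}\{a}))\{a}\{a} ⊢ =a=> v2
  v2 = ((rec X. a.a.(X + X)\{a}\{a}) + (rec X. a.a.(X + X)\{a}\{a}))\{a}\{a} ⊢ ∅
Bisimilarity quotient blocks:
  B0 = {u0}
  B1 = {u1}
  B2 = {u2}
  B3 = {u3, v2}
  B4 = {v0}
  B5 = {v1}
u0 ∈ B0, v0 ∈ B4 → different blocks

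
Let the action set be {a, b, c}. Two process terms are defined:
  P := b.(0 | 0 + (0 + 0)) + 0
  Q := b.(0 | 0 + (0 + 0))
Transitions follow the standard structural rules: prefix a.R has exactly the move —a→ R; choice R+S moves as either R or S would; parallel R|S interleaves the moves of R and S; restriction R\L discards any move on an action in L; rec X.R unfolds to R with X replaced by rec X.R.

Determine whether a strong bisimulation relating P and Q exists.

YES

P's transition system — 2 states:
  s0 = b.(0 | 0 + (0 + 0)) + 0 :: --b--▸ s1
  s1 = 0 | 0 + (0 + 0) :: (no moves)
Q's transition system — 2 states:
  t0 = b.(0 | 0 + (0 + 0)) :: --b--▸ t1
  t1 = 0 | 0 + (0 + 0) :: (no moves)
Partition-refinement fixed point:
  B0 = {s0, t0}
  B1 = {s1, t1}
s0 ∈ B0, t0 ∈ B0 → same block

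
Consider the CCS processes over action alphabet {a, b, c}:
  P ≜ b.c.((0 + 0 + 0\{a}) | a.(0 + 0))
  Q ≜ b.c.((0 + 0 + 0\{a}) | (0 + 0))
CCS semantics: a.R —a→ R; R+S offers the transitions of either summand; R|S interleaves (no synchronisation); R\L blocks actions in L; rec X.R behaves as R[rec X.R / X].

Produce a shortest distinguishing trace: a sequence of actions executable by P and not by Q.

Reachable graph of P (4 states):
  s0 = b.c.((0 + 0 + 0\{a}) | a.(0 + 0)) | --b--▸ s1
  s1 = c.((0 + 0 + 0\{a}) | a.(0 + 0)) | --c--▸ s2
  s2 = (0 + 0 + 0\{a}) | a.(0 + 0) | --a--▸ s3
  s3 = (0 + 0 + 0\{a}) | (0 + 0) | (no moves)
Reachable graph of Q (3 states):
  t0 = b.c.((0 + 0 + 0\{a}) | (0 + 0)) | --b--▸ t1
  t1 = c.((0 + 0 + 0\{a}) | (0 + 0)) | --c--▸ t2
  t2 = (0 + 0 + 0\{a}) | (0 + 0) | (no moves)
Trace ⟨bca⟩ through P, begin at {s0}:
  after b @ step 1: {s1}
  after c @ step 2: {s2}
  after a @ step 3: {s3}
  P completes σ.
Trace ⟨bca⟩ through Q, begin at {t0}:
  after b @ step 1: {t1}
  after c @ step 2: {t2}
  after a @ step 3: ∅  — Q cannot continue

bca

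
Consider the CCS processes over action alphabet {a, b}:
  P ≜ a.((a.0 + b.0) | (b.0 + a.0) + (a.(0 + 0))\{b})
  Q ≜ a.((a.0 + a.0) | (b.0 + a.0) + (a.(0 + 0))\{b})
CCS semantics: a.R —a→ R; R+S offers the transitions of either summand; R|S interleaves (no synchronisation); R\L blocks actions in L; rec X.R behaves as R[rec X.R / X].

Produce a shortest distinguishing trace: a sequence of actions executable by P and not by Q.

Reachable graph of P (6 states):
  p0 = a.((a.0 + b.0) | (b.0 + a.0) + (a.(0 + 0))\{b}) ⊢ =a=> p1
  p1 = (a.0 + b.0) | (b.0 + a.0) + (a.(0 + 0))\{b} ⊢ =a=> p2, =a=> p3, =a=> p4, =b=> p3, =b=> p4
  p2 = (0 + 0)\{b} ⊢ ∅
  p3 = (a.0 + b.0) | 0 ⊢ =a=> p5, =b=> p5
  p4 = 0 | (b.0 + a.0) ⊢ =a=> p5, =b=> p5
  p5 = 0 | 0 ⊢ ∅
Reachable graph of Q (6 states):
  q0 = a.((a.0 + a.0) | (b.0 + a.0) + (a.(0 + 0))\{b}) ⊢ =a=> q1
  q1 = (a.0 + a.0) | (b.0 + a.0) + (a.(0 + 0))\{b} ⊢ =a=> q2, =a=> q3, =a=> q4, =b=> q3
  q2 = (0 + 0)\{b} ⊢ ∅
  q3 = (a.0 + a.0) | 0 ⊢ =a=> q5
  q4 = 0 | (b.0 + a.0) ⊢ =a=> q5, =b=> q5
  q5 = 0 | 0 ⊢ ∅
Run σ = ⟨abb⟩ on P: start {p0}
  after a @ step 1: {p1}
  after b @ step 2: {p3, p4}
  after b @ step 3: {p5}
  ✓ P
Run σ = ⟨abb⟩ on Q: start {q0}
  after a @ step 1: {q1}
  after b @ step 2: {q3}
  after b @ step 3: ∅ (Q stuck)

abb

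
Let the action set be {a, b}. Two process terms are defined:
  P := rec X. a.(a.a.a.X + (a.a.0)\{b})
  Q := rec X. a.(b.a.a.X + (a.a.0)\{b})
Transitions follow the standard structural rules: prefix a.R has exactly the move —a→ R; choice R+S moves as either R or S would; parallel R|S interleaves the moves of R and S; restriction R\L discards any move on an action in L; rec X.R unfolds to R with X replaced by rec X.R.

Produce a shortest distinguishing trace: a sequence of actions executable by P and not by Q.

aaaa

P's transition system — 6 states:
  s0 = rec X. a.(a.a.a.X + (a.a.0)\{b}) has moves —a→ s1
  s1 = a.a.a.(rec X. a.(a.a.a.X + (a.a.0)\{b})) + (a.a.0)\{b} has moves —a→ s2, —a→ s3
  s2 = (a.0)\{b} has moves —a→ s4
  s3 = a.a.(rec X. a.(a.a.a.X + (a.a.0)\{b})) has moves —a→ s5
  s4 = 0\{b} has moves deadlocked
  s5 = a.(rec X. a.(a.a.a.X + (a.a.0)\{b})) has moves —a→ s0
Q's transition system — 6 states:
  t0 = rec X. a.(b.a.a.X + (a.a.0)\{b}) has moves —a→ t1
  t1 = b.a.a.(rec X. a.(b.a.a.X + (a.a.0)\{b})) + (a.a.0)\{b} has moves —a→ t2, —b→ t3
  t2 = (a.0)\{b} has moves —a→ t4
  t3 = a.a.(rec X. a.(b.a.a.X + (a.a.0)\{b})) has moves —a→ t5
  t4 = 0\{b} has moves deadlocked
  t5 = a.(rec X. a.(b.a.a.X + (a.a.0)\{b})) has moves —a→ t0
Executing aaaa from P (initial set {s0}):
  [1] a ⇒ {s1}
  [2] a ⇒ {s2, s3}
  [3] a ⇒ {s4, s5}
  [4] a ⇒ {s0}
  — P admits the full trace.
Executing aaaa from Q (initial set {t0}):
  [1] a ⇒ {t1}
  [2] a ⇒ {t2}
  [3] a ⇒ {t4}
  [4] a ⇒ no successor for Q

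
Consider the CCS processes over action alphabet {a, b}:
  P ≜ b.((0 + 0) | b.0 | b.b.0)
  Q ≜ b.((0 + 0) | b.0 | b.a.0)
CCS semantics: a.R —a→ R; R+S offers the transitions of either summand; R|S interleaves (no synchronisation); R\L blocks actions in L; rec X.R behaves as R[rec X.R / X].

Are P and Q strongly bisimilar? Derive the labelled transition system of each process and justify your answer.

P ≁ Q

LTS(P): 7 reachable states
  u0 = b.((0 + 0) | b.0 | b.b.0) → ··b··> u1
  u1 = (0 + 0) | b.0 | b.b.0 → ··b··> u2, ··b··> u3
  u2 = (0 + 0) | 0 | b.b.0 → ··b··> u4
  u3 = (0 + 0) | b.0 | b.0 → ··b··> u4, ··b··> u5
  u4 = (0 + 0) | 0 | b.0 → ··b··> u6
  u5 = (0 + 0) | b.0 | 0 → ··b··> u6
  u6 = (0 + 0) | 0 | 0 → stopped
LTS(Q): 7 reachable states
  v0 = b.((0 + 0) | b.0 | b.a.0) → ··b··> v1
  v1 = (0 + 0) | b.0 | b.a.0 → ··b··> v2, ··b··> v3
  v2 = (0 + 0) | 0 | b.a.0 → ··b··> v4
  v3 = (0 + 0) | b.0 | a.0 → ··a··> v5, ··b··> v4
  v4 = (0 + 0) | 0 | a.0 → ··a··> v6
  v5 = (0 + 0) | b.0 | 0 → ··b··> v6
  v6 = (0 + 0) | 0 | 0 → stopped
Coarsest stable partition (strong bisimilarity classes):
  B0 = {u0}
  B1 = {u1}
  B2 = {u2, u3}
  B3 = {u4, u5, v5}
  B4 = {u6, v6}
  B5 = {v0}
  B6 = {v1}
  B7 = {v3}
  B8 = {v4}
  B9 = {v2}
u0 ∈ B0, v0 ∈ B5 → different blocks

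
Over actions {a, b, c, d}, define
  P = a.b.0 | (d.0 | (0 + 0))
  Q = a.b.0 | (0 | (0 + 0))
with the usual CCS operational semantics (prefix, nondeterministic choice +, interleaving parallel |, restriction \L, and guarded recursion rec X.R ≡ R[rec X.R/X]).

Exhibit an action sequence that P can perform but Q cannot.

LTS(P): 6 reachable states
  s0 = a.b.0 | (d.0 | (0 + 0)) :: --a--▸ s1, --d--▸ s2
  s1 = b.0 | (d.0 | (0 + 0)) :: --b--▸ s3, --d--▸ s4
  s2 = a.b.0 | (0 | (0 + 0)) :: --a--▸ s4
  s3 = 0 | (d.0 | (0 + 0)) :: --d--▸ s5
  s4 = b.0 | (0 | (0 + 0)) :: --b--▸ s5
  s5 = 0 | (0 | (0 + 0)) :: ·
LTS(Q): 3 reachable states
  t0 = a.b.0 | (0 | (0 + 0)) :: --a--▸ t1
  t1 = b.0 | (0 | (0 + 0)) :: --b--▸ t2
  t2 = 0 | (0 | (0 + 0)) :: ·
Run σ = ⟨d⟩ on P: start {s0}
  step 1 (d): {s2}
  P completes σ.
Run σ = ⟨d⟩ on Q: start {t0}
  step 1 (d): ∅  — Q cannot continue

d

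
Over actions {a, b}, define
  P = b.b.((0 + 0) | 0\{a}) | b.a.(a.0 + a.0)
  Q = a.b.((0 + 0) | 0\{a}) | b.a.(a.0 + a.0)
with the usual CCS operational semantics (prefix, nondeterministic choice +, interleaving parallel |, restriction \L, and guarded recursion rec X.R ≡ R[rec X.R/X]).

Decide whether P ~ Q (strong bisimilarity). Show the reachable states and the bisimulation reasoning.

P ≁ Q

Reachable graph of P (12 states):
  u0 = b.b.((0 + 0) | 0\{a}) | b.a.(a.0 + a.0) → —b→ u1, —b→ u2
  u1 = b.((0 + 0) | 0\{a}) | b.a.(a.0 + a.0) → —b→ u3, —b→ u4
  u2 = b.b.((0 + 0) | 0\{a}) | a.(a.0 + a.0) → —a→ u5, —b→ u4
  u3 = (0 + 0) | 0\{a} | b.a.(a.0 + a.0) → —b→ u6
  u4 = b.((0 + 0) | 0\{a}) | a.(a.0 + a.0) → —a→ u7, —b→ u6
  u5 = b.b.((0 + 0) | 0\{a}) | (a.0 + a.0) → —a→ u8, —b→ u7
  u6 = (0 + 0) | 0\{a} | a.(a.0 + a.0) → —a→ u9
  u7 = b.((0 + 0) | 0\{a}) | (a.0 + a.0) → —a→ u10, —b→ u9
  u8 = b.b.((0 + 0) | 0\{a}) | 0 → —b→ u10
  u9 = (0 + 0) | 0\{a} | (a.0 + a.0) → —a→ u11
  u10 = b.((0 + 0) | 0\{a}) | 0 → —b→ u11
  u11 = (0 + 0) | 0\{a} | 0 → ·
Reachable graph of Q (12 states):
  v0 = a.b.((0 + 0) | 0\{a}) | b.a.(a.0 + a.0) → —a→ v1, —b→ v2
  v1 = b.((0 + 0) | 0\{a}) | b.a.(a.0 + a.0) → —b→ v3, —b→ v4
  v2 = a.b.((0 + 0) | 0\{a}) | a.(a.0 + a.0) → —a→ v4, —a→ v5
  v3 = (0 + 0) | 0\{a} | b.a.(a.0 + a.0) → —b→ v6
  v4 = b.((0 + 0) | 0\{a}) | a.(a.0 + a.0) → —a→ v7, —b→ v6
  v5 = a.b.((0 + 0) | 0\{a}) | (a.0 + a.0) → —a→ v7, —a→ v8
  v6 = (0 + 0) | 0\{a} | a.(a.0 + a.0) → —a→ v9
  v7 = b.((0 + 0) | 0\{a}) | (a.0 + a.0) → —a→ v10, —b→ v9
  v8 = a.b.((0 + 0) | 0\{a}) | 0 → —a→ v10
  v9 = (0 + 0) | 0\{a} | (a.0 + a.0) → —a→ v11
  v10 = b.((0 + 0) | 0\{a}) | 0 → —b→ v11
  v11 = (0 + 0) | 0\{a} | 0 → ·
Partition-refinement fixed point:
  B0 = {u0}
  B1 = {u2}
  B2 = {u4, v4}
  B3 = {u7, v7}
  B4 = {u9, v9}
  B5 = {u11, v11}
  B6 = {u10, v10}
  B7 = {u6, v6}
  B8 = {u5}
  B9 = {u8}
  B10 = {u1, v1}
  B11 = {u3, v3}
  B12 = {v0}
  B13 = {v2}
  B14 = {v5}
  B15 = {v8}
u0 ∈ B0, v0 ∈ B12 → different blocks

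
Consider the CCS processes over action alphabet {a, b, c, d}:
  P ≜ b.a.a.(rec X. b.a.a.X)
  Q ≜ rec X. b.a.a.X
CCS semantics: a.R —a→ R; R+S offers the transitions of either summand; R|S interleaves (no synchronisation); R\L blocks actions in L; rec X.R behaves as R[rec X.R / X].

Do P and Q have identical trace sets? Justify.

P's transition system — 4 states:
  s0 = b.a.a.(rec X. b.a.a.X) | --b--▸ s1
  s1 = a.a.(rec X. b.a.a.X) | --a--▸ s2
  s2 = a.(rec X. b.a.a.X) | --a--▸ s3
  s3 = rec X. b.a.a.X | --b--▸ s1
Q's transition system — 3 states:
  t0 = rec X. b.a.a.X | --b--▸ t1
  t1 = a.a.(rec X. b.a.a.X) | --a--▸ t2
  t2 = a.(rec X. b.a.a.X) | --a--▸ t0
Coarsest stable partition (strong bisimilarity classes):
  B0 = {s0, s3, t0}
  B1 = {s1, t1}
  B2 = {s2, t2}
s0 ∈ B0, t0 ∈ B0 → same block
Bisimilar ⇒ trace-equivalent.

trace-equivalent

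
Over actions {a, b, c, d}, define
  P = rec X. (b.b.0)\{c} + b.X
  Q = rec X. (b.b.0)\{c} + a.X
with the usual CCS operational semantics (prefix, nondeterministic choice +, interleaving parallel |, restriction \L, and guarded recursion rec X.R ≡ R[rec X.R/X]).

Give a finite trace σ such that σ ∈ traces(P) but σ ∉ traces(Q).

P's transition system — 3 states:
  p0 = rec X. (b.b.0)\{c} + b.X | ··b··> p0, ··b··> p1
  p1 = (b.0)\{c} | ··b··> p2
  p2 = 0\{c} | stopped
Q's transition system — 3 states:
  q0 = rec X. (b.b.0)\{c} + a.X | ··a··> q0, ··b··> q1
  q1 = (b.0)\{c} | ··b··> q2
  q2 = 0\{c} | stopped
Executing bbb from P (initial set {p0}):
  after b @ step 1: {p0, p1}
  after b @ step 2: {p0, p1, p2}
  after b @ step 3: {p0, p1, p2}
  — P admits the full trace.
Executing bbb from Q (initial set {q0}):
  after b @ step 1: {q1}
  after b @ step 2: {q2}
  after b @ step 3: ∅ (Q stuck)

bbb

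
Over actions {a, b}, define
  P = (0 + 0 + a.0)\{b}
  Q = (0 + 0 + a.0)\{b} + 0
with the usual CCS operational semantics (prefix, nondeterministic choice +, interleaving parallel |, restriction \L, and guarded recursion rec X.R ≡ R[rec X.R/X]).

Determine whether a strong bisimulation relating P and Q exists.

bisimilar

Reachable graph of P (2 states):
  p0 = (0 + 0 + a.0)\{b} has moves —a→ p1
  p1 = 0\{b} has moves ·
Reachable graph of Q (2 states):
  q0 = (0 + 0 + a.0)\{b} + 0 has moves —a→ q1
  q1 = 0\{b} has moves ·
Bisimilarity quotient blocks:
  B0 = {p0, q0}
  B1 = {p1, q1}
p0 ∈ B0, q0 ∈ B0 → same block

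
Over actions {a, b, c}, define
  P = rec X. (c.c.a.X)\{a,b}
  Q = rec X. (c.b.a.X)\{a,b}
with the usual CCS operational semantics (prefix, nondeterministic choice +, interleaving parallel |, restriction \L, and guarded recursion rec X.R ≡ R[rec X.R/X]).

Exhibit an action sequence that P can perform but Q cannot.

Reachable graph of P (3 states):
  u0 = rec X. (c.c.a.X)\{a,b} → =c=> u1
  u1 = (c.a.(rec X. (c.c.a.X)\{a,b}))\{a,b} → =c=> u2
  u2 = (a.(rec X. (c.c.a.X)\{a,b}))\{a,b} → deadlocked
Reachable graph of Q (2 states):
  v0 = rec X. (c.b.a.X)\{a,b} → =c=> v1
  v1 = (b.a.(rec X. (c.b.a.X)\{a,b}))\{a,b} → deadlocked
Executing cc from P (initial set {u0}):
  after c @ step 1: {u1}
  after c @ step 2: {u2}
  — P admits the full trace.
Executing cc from Q (initial set {v0}):
  after c @ step 1: {v1}
  after c @ step 2: ∅  — Q cannot continue

cc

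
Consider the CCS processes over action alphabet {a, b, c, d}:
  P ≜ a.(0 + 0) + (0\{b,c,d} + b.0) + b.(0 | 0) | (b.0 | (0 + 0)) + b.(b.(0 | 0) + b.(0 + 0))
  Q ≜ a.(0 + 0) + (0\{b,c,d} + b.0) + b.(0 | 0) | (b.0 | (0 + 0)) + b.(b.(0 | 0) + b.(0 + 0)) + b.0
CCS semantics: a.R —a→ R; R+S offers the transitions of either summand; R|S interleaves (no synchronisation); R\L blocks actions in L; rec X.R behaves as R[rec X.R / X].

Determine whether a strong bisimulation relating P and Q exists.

P ~ Q

LTS(P): 8 reachable states
  m0 = a.(0 + 0) + (0\{b,c,d} + b.0) + b.(0 | 0) | (b.0 | (0 + 0)) + b.(b.(0 | 0) + b.(0 + 0)) ⊢ ··a··> m1, ··b··> m2, ··b··> m3, ··b··> m4, ··b··> m5
  m1 = 0 + 0 ⊢ stopped
  m2 = 0 ⊢ stopped
  m3 = 0 | 0 | (b.0 | (0 + 0)) ⊢ ··b··> m6
  m4 = b.(0 | 0) + b.(0 + 0) ⊢ ··b··> m1, ··b··> m7
  m5 = b.(0 | 0) | (0 | (0 + 0)) ⊢ ··b··> m6
  m6 = 0 | 0 | (0 | (0 + 0)) ⊢ stopped
  m7 = 0 | 0 ⊢ stopped
LTS(Q): 8 reachable states
  n0 = a.(0 + 0) + (0\{b,c,d} + b.0) + b.(0 | 0) | (b.0 | (0 + 0)) + b.(b.(0 | 0) + b.(0 + 0)) + b.0 ⊢ ··a··> n1, ··b··> n2, ··b··> n3, ··b··> n4, ··b··> n5
  n1 = 0 + 0 ⊢ stopped
  n2 = 0 ⊢ stopped
  n3 = 0 | 0 | (b.0 | (0 + 0)) ⊢ ··b··> n6
  n4 = b.(0 | 0) + b.(0 + 0) ⊢ ··b··> n1, ··b··> n7
  n5 = b.(0 | 0) | (0 | (0 + 0)) ⊢ ··b··> n6
  n6 = 0 | 0 | (0 | (0 + 0)) ⊢ stopped
  n7 = 0 | 0 ⊢ stopped
Partition-refinement fixed point:
  B0 = {m0, n0}
  B1 = {m1, m2, m6, m7, n1, n2, n6, n7}
  B2 = {m3, m4, m5, n3, n4, n5}
m0 ∈ B0, n0 ∈ B0 → same block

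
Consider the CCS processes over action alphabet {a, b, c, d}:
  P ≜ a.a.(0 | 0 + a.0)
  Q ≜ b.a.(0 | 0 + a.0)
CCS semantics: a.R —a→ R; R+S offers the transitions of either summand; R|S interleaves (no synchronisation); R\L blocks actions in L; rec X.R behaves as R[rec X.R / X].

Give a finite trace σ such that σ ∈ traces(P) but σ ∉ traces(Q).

Reachable graph of P (4 states):
  s0 = a.a.(0 | 0 + a.0) :: ··a··> s1
  s1 = a.(0 | 0 + a.0) :: ··a··> s2
  s2 = 0 | 0 + a.0 :: ··a··> s3
  s3 = 0 :: deadlocked
Reachable graph of Q (4 states):
  t0 = b.a.(0 | 0 + a.0) :: ··b··> t1
  t1 = a.(0 | 0 + a.0) :: ··a··> t2
  t2 = 0 | 0 + a.0 :: ··a··> t3
  t3 = 0 :: deadlocked
Run σ = ⟨a⟩ on P: start {s0}
  step 1 (a): {s1}
  ✓ P
Run σ = ⟨a⟩ on Q: start {t0}
  step 1 (a): ∅  — Q cannot continue

a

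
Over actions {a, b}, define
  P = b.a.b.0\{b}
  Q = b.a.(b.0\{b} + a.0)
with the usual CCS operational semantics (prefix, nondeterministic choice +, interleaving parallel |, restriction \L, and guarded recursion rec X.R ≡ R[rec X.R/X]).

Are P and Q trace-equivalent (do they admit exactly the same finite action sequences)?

Reachable graph of P (4 states):
  u0 = b.a.b.0\{b} ⊢ -b-> u1
  u1 = a.b.0\{b} ⊢ -a-> u2
  u2 = b.0\{b} ⊢ -b-> u3
  u3 = 0\{b} ⊢ ∅
Reachable graph of Q (5 states):
  v0 = b.a.(b.0\{b} + a.0) ⊢ -b-> v1
  v1 = a.(b.0\{b} + a.0) ⊢ -a-> v2
  v2 = b.0\{b} + a.0 ⊢ -a-> v3, -b-> v4
  v3 = 0 ⊢ ∅
  v4 = 0\{b} ⊢ ∅
Executing baa from Q (initial set {v0}):
  [1] b ⇒ {v1}
  [2] a ⇒ {v2}
  [3] a ⇒ {v3}
  Q completes σ.
Executing baa from P (initial set {u0}):
  [1] b ⇒ {u1}
  [2] a ⇒ {u2}
  [3] a ⇒ ∅ (P stuck)

traces(P) ≠ traces(Q) — witness ⟨baa⟩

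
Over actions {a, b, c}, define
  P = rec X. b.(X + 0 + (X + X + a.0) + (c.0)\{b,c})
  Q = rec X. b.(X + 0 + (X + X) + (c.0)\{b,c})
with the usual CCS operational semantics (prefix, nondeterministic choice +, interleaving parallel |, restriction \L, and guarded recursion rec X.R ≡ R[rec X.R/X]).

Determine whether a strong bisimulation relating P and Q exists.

NO

Reachable graph of P (3 states):
  m0 = rec X. b.(X + 0 + (X + X + a.0) + (c.0)\{b,c}) → =b=> m1
  m1 = (rec X. b.(X + 0 + (X + X + a.0) + (c.0)\{b,c})) + 0 + ((rec X. b.(X + 0 + (X + X + a.0) + (c.0)\{b,c})) + (rec X. b.(X + 0 + (X + X + a.0) + (c.0)\{b,c})) + a.0) + (c.0)\{b,c} → =a=> m2, =b=> m1
  m2 = 0 → (no moves)
Reachable graph of Q (2 states):
  n0 = rec X. b.(X + 0 + (X + X) + (c.0)\{b,c}) → =b=> n1
  n1 = (rec X. b.(X + 0 + (X + X) + (c.0)\{b,c})) + 0 + ((rec X. b.(X + 0 + (X + X) + (c.0)\{b,c})) + (rec X. b.(X + 0 + (X + X) + (c.0)\{b,c}))) + (c.0)\{b,c} → =b=> n1
Bisimilarity quotient blocks:
  B0 = {m0}
  B1 = {m1}
  B2 = {m2}
  B3 = {n0, n1}
m0 ∈ B0, n0 ∈ B3 → different blocks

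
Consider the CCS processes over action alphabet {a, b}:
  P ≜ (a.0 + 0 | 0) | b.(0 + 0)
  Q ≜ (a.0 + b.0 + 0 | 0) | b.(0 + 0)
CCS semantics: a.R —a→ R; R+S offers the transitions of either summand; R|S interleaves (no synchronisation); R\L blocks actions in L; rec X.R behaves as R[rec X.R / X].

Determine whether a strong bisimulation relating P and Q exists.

LTS(P): 4 reachable states
  s0 = (a.0 + 0 | 0) | b.(0 + 0) | =a=> s1, =b=> s2
  s1 = 0 | b.(0 + 0) | =b=> s3
  s2 = (a.0 + 0 | 0) | (0 + 0) | =a=> s3
  s3 = 0 | (0 + 0) | ·
LTS(Q): 4 reachable states
  t0 = (a.0 + b.0 + 0 | 0) | b.(0 + 0) | =a=> t1, =b=> t1, =b=> t2
  t1 = 0 | b.(0 + 0) | =b=> t3
  t2 = (a.0 + b.0 + 0 | 0) | (0 + 0) | =a=> t3, =b=> t3
  t3 = 0 | (0 + 0) | ·
Coarsest stable partition (strong bisimilarity classes):
  B0 = {s0}
  B1 = {s2}
  B2 = {s3, t3}
  B3 = {s1, t1}
  B4 = {t0}
  B5 = {t2}
s0 ∈ B0, t0 ∈ B4 → different blocks

NO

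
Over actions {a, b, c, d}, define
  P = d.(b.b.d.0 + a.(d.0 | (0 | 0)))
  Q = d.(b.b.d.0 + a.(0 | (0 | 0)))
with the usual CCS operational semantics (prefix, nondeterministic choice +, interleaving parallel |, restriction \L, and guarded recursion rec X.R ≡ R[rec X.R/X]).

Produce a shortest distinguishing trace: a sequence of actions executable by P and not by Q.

P's transition system — 7 states:
  m0 = d.(b.b.d.0 + a.(d.0 | (0 | 0))) → ··d··> m1
  m1 = b.b.d.0 + a.(d.0 | (0 | 0)) → ··a··> m2, ··b··> m3
  m2 = d.0 | (0 | 0) → ··d··> m4
  m3 = b.d.0 → ··b··> m5
  m4 = 0 | (0 | 0) → ∅
  m5 = d.0 → ··d··> m6
  m6 = 0 → ∅
Q's transition system — 6 states:
  n0 = d.(b.b.d.0 + a.(0 | (0 | 0))) → ··d··> n1
  n1 = b.b.d.0 + a.(0 | (0 | 0)) → ··a··> n2, ··b··> n3
  n2 = 0 | (0 | 0) → ∅
  n3 = b.d.0 → ··b··> n4
  n4 = d.0 → ··d··> n5
  n5 = 0 → ∅
Run σ = ⟨dad⟩ on P: start {m0}
  after d @ step 1: {m1}
  after a @ step 2: {m2}
  after d @ step 3: {m4}
  ✓ P
Run σ = ⟨dad⟩ on Q: start {n0}
  after d @ step 1: {n1}
  after a @ step 2: {n2}
  after d @ step 3: ∅  — Q cannot continue

dad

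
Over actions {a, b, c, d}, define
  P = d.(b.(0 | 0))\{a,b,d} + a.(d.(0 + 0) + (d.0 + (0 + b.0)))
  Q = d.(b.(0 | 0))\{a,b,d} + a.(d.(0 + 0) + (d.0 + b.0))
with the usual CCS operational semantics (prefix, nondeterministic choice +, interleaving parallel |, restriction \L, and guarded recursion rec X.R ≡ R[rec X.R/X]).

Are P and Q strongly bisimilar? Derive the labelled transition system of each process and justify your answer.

Reachable graph of P (5 states):
  u0 = d.(b.(0 | 0))\{a,b,d} + a.(d.(0 + 0) + (d.0 + (0 + b.0))) | —a→ u1, —d→ u2
  u1 = d.(0 + 0) + (d.0 + (0 + b.0)) | —b→ u3, —d→ u3, —d→ u4
  u2 = (b.(0 | 0))\{a,b,d} | ·
  u3 = 0 | ·
  u4 = 0 + 0 | ·
Reachable graph of Q (5 states):
  v0 = d.(b.(0 | 0))\{a,b,d} + a.(d.(0 + 0) + (d.0 + b.0)) | —a→ v1, —d→ v2
  v1 = d.(0 + 0) + (d.0 + b.0) | —b→ v3, —d→ v3, —d→ v4
  v2 = (b.(0 | 0))\{a,b,d} | ·
  v3 = 0 | ·
  v4 = 0 + 0 | ·
Partition-refinement fixed point:
  B0 = {u0, v0}
  B1 = {u1, v1}
  B2 = {u2, u3, u4, v2, v3, v4}
u0 ∈ B0, v0 ∈ B0 → same block

bisimilar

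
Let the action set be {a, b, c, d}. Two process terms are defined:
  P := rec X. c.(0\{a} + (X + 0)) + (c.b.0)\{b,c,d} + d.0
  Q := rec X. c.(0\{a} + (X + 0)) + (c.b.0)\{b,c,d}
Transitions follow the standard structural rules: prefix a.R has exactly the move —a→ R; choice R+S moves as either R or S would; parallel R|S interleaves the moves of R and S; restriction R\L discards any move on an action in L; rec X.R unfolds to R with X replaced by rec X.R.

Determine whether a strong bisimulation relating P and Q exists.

LTS(P): 3 reachable states
  u0 = rec X. c.(0\{a} + (X + 0)) + (c.b.0)\{b,c,d} + d.0 ⊢ ··c··> u1, ··d··> u2
  u1 = 0\{a} + ((rec X. c.(0\{a} + (X + 0)) + (c.b.0)\{b,c,d} + d.0) + 0) ⊢ ··c··> u1, ··d··> u2
  u2 = 0 ⊢ ·
LTS(Q): 2 reachable states
  v0 = rec X. c.(0\{a} + (X + 0)) + (c.b.0)\{b,c,d} ⊢ ··c··> v1
  v1 = 0\{a} + ((rec X. c.(0\{a} + (X + 0)) + (c.b.0)\{b,c,d}) + 0) ⊢ ··c··> v1
Bisimilarity quotient blocks:
  B0 = {u0, u1}
  B1 = {u2}
  B2 = {v0, v1}
u0 ∈ B0, v0 ∈ B2 → different blocks

P ≁ Q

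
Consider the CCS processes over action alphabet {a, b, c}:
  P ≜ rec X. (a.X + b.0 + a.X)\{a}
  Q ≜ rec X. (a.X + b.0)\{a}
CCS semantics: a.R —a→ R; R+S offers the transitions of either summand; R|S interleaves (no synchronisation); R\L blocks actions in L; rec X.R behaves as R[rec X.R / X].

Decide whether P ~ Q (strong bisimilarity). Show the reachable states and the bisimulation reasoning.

P ~ Q

Reachable graph of P (2 states):
  u0 = rec X. (a.X + b.0 + a.X)\{a} → =b=> u1
  u1 = 0\{a} → deadlocked
Reachable graph of Q (2 states):
  v0 = rec X. (a.X + b.0)\{a} → =b=> v1
  v1 = 0\{a} → deadlocked
Partition-refinement fixed point:
  B0 = {u0, v0}
  B1 = {u1, v1}
u0 ∈ B0, v0 ∈ B0 → same block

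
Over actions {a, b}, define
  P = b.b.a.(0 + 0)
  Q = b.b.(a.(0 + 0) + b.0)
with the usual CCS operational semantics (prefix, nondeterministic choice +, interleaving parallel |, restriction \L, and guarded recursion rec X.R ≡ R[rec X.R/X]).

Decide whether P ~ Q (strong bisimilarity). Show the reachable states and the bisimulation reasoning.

P's transition system — 4 states:
  p0 = b.b.a.(0 + 0) has moves =b=> p1
  p1 = b.a.(0 + 0) has moves =b=> p2
  p2 = a.(0 + 0) has moves =a=> p3
  p3 = 0 + 0 has moves ·
Q's transition system — 5 states:
  q0 = b.b.(a.(0 + 0) + b.0) has moves =b=> q1
  q1 = b.(a.(0 + 0) + b.0) has moves =b=> q2
  q2 = a.(0 + 0) + b.0 has moves =a=> q3, =b=> q4
  q3 = 0 + 0 has moves ·
  q4 = 0 has moves ·
Coarsest stable partition (strong bisimilarity classes):
  B0 = {p0}
  B1 = {p1}
  B2 = {p2}
  B3 = {p3, q3, q4}
  B4 = {q0}
  B5 = {q1}
  B6 = {q2}
p0 ∈ B0, q0 ∈ B4 → different blocks

NO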